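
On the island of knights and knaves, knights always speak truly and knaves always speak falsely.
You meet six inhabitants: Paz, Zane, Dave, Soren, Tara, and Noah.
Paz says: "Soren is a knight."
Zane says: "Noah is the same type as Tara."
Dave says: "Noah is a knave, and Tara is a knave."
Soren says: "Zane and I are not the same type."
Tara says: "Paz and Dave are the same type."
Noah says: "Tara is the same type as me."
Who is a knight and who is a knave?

Since Paz is a knave, "Soren is a knight" needs to be False, which holds.
Zane is a knave, so "Noah is the same type as Tara" must be False — and it is.
Since Dave is a knave, "Noah is a knave, and Tara is a knave" needs to be False, which holds.
Soren (knave): "Zane and I are not the same type" — False. ✓
Tara (knight): "Paz and Dave are the same type" — true. ✓
As a knave, Noah's statement "Tara is the same type as me" should be False; it is.

Knights: Tara. Knaves: Paz, Zane, Dave, Soren, and Noah.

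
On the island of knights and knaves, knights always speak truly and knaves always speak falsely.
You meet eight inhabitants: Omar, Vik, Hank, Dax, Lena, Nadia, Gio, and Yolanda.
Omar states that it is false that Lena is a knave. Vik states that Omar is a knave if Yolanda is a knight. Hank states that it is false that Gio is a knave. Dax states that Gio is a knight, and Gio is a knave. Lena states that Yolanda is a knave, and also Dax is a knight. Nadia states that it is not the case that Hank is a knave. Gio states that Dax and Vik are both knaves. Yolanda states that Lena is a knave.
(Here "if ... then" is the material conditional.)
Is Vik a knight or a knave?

Vik is a knight.

Consistent assignments: {Omar=knave, Vik=knight, Hank=knave, Dax=knave, Lena=knave, Nadia=knave, Gio=knave, Yolanda=knight}
In every consistent assignment, Vik is a knight.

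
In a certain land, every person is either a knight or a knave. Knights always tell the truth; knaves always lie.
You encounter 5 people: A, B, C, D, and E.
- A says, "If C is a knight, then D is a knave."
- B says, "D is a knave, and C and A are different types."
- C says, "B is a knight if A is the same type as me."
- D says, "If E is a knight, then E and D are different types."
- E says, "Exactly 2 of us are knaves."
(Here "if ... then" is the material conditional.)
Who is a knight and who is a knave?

Knights: C and D. Knaves: A, B, and E.

Suppose A is a knight. Then A's statement "if C is a knight, then D is a knave" would have to be true. Checking the 16 ways to assign the others, none is consistent with every speaker.
(For instance, with B=knave, C=knight, D=knight, E=knave, A's claim "if C is a knight, then D is a knave" comes out false where it would need to be true.)
So A must be a knave, making "if C is a knight, then D is a knave" false. Taking A=knave, B=knave, C=knight, D=knight, E=knave, each remaining statement checks out:
  B (knave): "D is a knave, and C and A are different types" — false. ✓
  C (knight): "B is a knight if A is the same type as me" — true. ✓
  D (knight): "if E is a knight, then E and D are different types" — true. ✓
  E (knave): "exactly 2 of us are knaves" — false. ✓
This is the unique consistent assignment.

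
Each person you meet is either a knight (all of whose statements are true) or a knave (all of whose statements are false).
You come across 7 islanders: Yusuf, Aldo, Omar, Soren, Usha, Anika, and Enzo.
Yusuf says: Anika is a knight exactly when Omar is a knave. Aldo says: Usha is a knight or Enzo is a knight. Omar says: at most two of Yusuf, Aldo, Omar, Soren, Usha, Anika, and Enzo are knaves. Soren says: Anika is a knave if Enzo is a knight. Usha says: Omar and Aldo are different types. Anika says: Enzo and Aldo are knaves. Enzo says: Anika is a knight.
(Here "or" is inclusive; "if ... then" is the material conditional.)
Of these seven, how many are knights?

3

The unique consistent assignment is Yusuf=knave, Aldo=knight, Omar=knave, Soren=knight, Usha=knight, Anika=knave, Enzo=knave.
That has 3 knights.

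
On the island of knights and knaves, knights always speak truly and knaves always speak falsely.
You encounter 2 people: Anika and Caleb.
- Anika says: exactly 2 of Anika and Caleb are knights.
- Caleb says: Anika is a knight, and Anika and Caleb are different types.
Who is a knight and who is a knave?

Suppose Anika is a knight. Then Anika's statement "exactly 2 of Anika and Caleb are knights" would have to be true. Checking the 2 ways to assign the others, none is consistent with every speaker.
(For instance, with Caleb=knave, Anika's claim "exactly 2 of Anika and Caleb are knights" comes out false where it would need to be true.)
So Anika must be a knave, making "exactly 2 of Anika and Caleb are knights" false. Taking Anika=knave, Caleb=knave, each remaining statement checks out:
  Caleb (knave): "Anika is a knight, and Anika and Caleb are different types" — false. ✓
This is the unique consistent assignment.

Anika is a knave and Caleb is a knave.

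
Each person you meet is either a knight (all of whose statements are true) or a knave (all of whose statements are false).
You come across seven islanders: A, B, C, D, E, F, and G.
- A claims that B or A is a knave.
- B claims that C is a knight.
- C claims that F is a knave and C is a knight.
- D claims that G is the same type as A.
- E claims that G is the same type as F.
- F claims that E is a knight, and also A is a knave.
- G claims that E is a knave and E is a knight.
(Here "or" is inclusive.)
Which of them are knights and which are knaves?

A is a knight, B is a knave, C is a knave, D is a knave, E is a knight, F is a knave, and G is a knave.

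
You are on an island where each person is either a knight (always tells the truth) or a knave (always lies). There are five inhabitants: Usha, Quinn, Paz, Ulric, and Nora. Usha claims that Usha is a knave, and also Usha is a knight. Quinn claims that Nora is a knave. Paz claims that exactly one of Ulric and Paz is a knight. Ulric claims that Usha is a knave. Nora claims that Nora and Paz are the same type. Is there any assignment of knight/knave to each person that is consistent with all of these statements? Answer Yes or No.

Checking all 32 assignments, each has at least one speaker whose statement's truth value contradicts their type.

No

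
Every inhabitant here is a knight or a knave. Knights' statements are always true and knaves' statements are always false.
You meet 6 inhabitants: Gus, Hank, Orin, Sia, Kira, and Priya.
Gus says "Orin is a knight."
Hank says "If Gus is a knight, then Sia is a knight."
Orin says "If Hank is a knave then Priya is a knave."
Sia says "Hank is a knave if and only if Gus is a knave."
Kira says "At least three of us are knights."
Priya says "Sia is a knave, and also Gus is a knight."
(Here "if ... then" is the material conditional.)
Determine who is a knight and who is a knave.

Gus is a knight, Hank is a knight, Orin is a knight, Sia is a knight, Kira is a knight, and Priya is a knave.

Gus is a knight, so "Orin is a knight" must be True — and it is.
Hank is a knight, and the claim "if Gus is a knight, then Sia is a knight" is indeed True.
Orin is a knight; "if Hank is a knave then Priya is a knave" is True, as required.
Sia is a knight; "Hank is a knave if and only if Gus is a knave" is True, as required.
Since Kira is a knight, "at least three of us are knights" needs to be True, which holds.
Priya is a knave, so "Sia is a knave, and also Gus is a knight" must be False — and it is.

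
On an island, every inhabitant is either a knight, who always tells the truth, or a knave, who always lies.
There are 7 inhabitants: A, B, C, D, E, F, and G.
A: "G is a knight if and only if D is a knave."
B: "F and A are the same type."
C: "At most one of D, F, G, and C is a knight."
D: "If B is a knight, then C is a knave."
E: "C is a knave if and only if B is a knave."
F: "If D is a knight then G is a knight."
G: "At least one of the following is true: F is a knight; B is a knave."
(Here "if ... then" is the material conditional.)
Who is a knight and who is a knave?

Knights: D, E, F, and G. Knaves: A, B, and C.

Since A is a knave, "G is a knight if and only if D is a knave" needs to be false, which holds.
Since B is a knave, "F and A are the same type" needs to be false, which holds.
C is a knave, so "at most one of D, F, G, and C is a knight" must be false — and it is.
D is a knight, and the claim "if B is a knight, then C is a knave" is indeed True.
E is a knight, and the claim "C is a knave if and only if B is a knave" is indeed True.
F is a knight, and the claim "if D is a knight then G is a knight" is indeed True.
G is a knight; "at least one of the following is true: F is a knight; B is a knave" is True, as required.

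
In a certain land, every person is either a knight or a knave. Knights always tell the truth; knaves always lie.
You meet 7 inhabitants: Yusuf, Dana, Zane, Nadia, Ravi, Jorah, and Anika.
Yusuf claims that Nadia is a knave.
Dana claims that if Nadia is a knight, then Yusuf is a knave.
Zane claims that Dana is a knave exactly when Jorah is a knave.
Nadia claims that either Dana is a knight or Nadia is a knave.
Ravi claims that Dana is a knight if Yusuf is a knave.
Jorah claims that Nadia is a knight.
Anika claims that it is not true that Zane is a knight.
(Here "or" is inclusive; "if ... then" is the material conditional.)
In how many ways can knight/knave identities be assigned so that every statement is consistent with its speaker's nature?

Consistent assignments:
  Yusuf=knave, Dana=knight, Zane=knight, Nadia=knight, Ravi=knight, Jorah=knight, Anika=knave

1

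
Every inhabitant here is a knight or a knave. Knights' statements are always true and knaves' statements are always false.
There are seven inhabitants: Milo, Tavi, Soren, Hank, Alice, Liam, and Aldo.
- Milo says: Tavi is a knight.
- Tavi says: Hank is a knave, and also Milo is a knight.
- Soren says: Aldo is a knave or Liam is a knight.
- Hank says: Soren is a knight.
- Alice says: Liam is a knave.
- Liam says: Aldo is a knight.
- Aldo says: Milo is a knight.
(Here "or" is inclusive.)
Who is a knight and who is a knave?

Milo is a knave, Tavi is a knave, Soren is a knight, Hank is a knight, Alice is a knight, Liam is a knave, and Aldo is a knave.

Milo is a knave, so "Tavi is a knight" must be false — and it is.
Tavi (knave): "Hank is a knave, and also Milo is a knight" — false. ✓
Soren is a knight, so "Aldo is a knave or Liam is a knight" must be true — and it is.
As a knight, Hank's statement "Soren is a knight" should be true; it is.
As a knight, Alice's statement "Liam is a knave" should be true; it is.
As a knave, Liam's statement "Aldo is a knight" should be false; it is.
Aldo (knave): "Milo is a knight" — false. ✓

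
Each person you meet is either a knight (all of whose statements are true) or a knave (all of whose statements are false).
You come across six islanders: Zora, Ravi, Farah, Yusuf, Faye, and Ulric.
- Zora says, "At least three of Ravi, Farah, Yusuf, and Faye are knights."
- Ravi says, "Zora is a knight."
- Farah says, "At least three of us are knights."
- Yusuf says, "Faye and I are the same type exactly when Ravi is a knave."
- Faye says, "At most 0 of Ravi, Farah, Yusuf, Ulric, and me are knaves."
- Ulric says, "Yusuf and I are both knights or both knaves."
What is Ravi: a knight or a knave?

Ravi is a knight.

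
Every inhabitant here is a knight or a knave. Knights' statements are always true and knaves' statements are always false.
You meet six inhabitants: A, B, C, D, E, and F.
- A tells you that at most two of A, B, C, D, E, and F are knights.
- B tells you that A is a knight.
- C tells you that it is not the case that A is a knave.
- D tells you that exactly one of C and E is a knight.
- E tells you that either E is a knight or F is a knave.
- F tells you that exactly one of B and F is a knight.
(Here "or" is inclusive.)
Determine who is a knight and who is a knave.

A is a knave, B is a knave, C is a knave, D is a knight, E is a knight, and F is a knight.

A (knave): "at most two of A, B, C, D, E, and F are knights" — false. ✓
B (knave): "A is a knight" — false. ✓
Since C is a knave, "it is not the case that A is a knave" needs to be false, which holds.
As a knight, D's statement "exactly one of C and E is a knight" should be True; it is.
As a knight, E's statement "either E is a knight or F is a knave" should be True; it is.
As a knight, F's statement "exactly one of B and F is a knight" should be True; it is.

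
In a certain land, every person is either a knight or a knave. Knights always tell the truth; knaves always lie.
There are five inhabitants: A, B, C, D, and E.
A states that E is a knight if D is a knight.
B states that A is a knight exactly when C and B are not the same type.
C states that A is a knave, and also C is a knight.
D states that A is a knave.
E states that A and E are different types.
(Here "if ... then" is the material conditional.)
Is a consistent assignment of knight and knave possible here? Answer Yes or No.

Yes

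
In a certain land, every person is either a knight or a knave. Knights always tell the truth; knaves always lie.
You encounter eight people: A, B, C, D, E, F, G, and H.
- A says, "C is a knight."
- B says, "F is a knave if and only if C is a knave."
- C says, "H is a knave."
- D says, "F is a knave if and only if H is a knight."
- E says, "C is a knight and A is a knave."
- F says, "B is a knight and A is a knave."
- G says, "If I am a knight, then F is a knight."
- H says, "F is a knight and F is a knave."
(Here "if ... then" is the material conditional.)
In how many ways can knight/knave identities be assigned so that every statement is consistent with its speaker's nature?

0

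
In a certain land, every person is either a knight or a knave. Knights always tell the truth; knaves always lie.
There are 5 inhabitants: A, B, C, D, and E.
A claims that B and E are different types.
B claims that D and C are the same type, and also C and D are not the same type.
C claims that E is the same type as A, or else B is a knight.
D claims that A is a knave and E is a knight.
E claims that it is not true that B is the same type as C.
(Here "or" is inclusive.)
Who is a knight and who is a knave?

A is a knight, B is a knave, C is a knight, D is a knave, and E is a knight.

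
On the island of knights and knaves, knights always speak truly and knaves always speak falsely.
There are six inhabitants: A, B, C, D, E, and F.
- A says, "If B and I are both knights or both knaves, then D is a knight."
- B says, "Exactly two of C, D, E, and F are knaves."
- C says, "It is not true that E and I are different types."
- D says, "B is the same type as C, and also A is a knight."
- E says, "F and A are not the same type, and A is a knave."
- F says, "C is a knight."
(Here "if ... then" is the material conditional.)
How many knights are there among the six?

3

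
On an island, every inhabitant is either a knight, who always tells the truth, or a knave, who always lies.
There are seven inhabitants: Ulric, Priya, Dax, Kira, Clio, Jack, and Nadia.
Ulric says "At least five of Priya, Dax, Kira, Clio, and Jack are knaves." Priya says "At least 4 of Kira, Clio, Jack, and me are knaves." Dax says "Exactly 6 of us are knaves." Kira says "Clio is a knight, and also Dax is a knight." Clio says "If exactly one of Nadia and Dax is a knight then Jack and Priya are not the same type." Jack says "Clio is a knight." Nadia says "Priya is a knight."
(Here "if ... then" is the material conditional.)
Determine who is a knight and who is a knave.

Ulric is a knave, Priya is a knave, Dax is a knave, Kira is a knave, Clio is a knight, Jack is a knight, and Nadia is a knave.

Ulric (knave): "at least five of Priya, Dax, Kira, Clio, and Jack are knaves" — False. ✓
Priya (knave): "at least 4 of Kira, Clio, Jack, and me are knaves" — False. ✓
Dax is a knave, so "exactly 6 of us are knaves" must be False — and it is.
Kira (knave): "Clio is a knight, and also Dax is a knight" — False. ✓
Clio is a knight, and the claim "if exactly one of Nadia and Dax is a knight then Jack and Priya are not the same type" is indeed true.
Since Jack is a knight, "Clio is a knight" needs to be true, which holds.
Nadia is a knave, and the claim "Priya is a knight" is indeed False.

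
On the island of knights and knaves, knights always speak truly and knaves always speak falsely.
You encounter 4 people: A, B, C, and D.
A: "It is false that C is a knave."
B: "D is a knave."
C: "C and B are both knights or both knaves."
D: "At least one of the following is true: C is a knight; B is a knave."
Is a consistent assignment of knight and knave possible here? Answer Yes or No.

Yes

One consistent assignment: A=knave, B=knight, C=knave, D=knave.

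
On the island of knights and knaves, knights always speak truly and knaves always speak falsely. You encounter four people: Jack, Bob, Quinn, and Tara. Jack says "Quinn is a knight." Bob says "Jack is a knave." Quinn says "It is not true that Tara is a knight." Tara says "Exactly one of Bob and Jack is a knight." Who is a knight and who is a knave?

Knights: Bob and Tara. Knaves: Jack and Quinn.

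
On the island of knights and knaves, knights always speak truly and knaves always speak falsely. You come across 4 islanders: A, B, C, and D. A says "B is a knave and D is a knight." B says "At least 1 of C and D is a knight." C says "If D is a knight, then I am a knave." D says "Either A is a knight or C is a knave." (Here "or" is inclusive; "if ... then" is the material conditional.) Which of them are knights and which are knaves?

Knights: B and C. Knaves: A and D.

A (knave): "B is a knave and D is a knight" — False. ✓
B is a knight, so "at least 1 of C and D is a knight" must be True — and it is.
C (knight): "if D is a knight, then I am a knave" — True. ✓
As a knave, D's statement "either A is a knight or C is a knave" should be False; it is.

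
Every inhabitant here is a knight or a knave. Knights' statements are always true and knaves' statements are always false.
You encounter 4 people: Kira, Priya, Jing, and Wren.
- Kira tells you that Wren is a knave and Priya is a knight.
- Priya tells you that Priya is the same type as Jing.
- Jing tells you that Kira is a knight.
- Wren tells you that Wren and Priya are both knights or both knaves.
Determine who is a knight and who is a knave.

Knights: Kira, Priya, and Jing. Knaves: Wren.

Kira is a knight, so "Wren is a knave and Priya is a knight" must be True — and it is.
Priya (knight): "Priya is the same type as Jing" — True. ✓
Jing is a knight, and the claim "Kira is a knight" is indeed True.
Since Wren is a knave, "Wren and Priya are both knights or both knaves" needs to be False, which holds.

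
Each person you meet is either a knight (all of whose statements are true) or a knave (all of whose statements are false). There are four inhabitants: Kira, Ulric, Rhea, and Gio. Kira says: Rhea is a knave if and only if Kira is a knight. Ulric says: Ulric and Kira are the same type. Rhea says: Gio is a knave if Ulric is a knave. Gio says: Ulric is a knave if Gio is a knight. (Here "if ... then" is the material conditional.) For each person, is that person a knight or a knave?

Knights: Kira and Gio. Knaves: Ulric and Rhea.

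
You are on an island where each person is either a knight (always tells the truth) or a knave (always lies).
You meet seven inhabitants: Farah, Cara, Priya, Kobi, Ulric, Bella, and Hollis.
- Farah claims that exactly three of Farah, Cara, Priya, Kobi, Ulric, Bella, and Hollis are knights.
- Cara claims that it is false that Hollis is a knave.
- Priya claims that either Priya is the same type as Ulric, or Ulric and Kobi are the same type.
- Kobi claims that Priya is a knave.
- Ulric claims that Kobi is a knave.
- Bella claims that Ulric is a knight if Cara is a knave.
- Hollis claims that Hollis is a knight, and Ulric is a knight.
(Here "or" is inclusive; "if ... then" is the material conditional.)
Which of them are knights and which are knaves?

Farah is a knave, Cara is a knight, Priya is a knight, Kobi is a knave, Ulric is a knight, Bella is a knight, and Hollis is a knight.

Since Farah is a knave, "exactly three of Farah, Cara, Priya, Kobi, Ulric, Bella, and Hollis are knights" needs to be False, which holds.
Cara is a knight, so "it is false that Hollis is a knave" must be true — and it is.
Priya (knight): "either Priya is the same type as Ulric, or Ulric and Kobi are the same type" — true. ✓
Since Kobi is a knave, "Priya is a knave" needs to be False, which holds.
As a knight, Ulric's statement "Kobi is a knave" should be true; it is.
Since Bella is a knight, "Ulric is a knight if Cara is a knave" needs to be true, which holds.
Since Hollis is a knight, "Hollis is a knight, and Ulric is a knight" needs to be true, which holds.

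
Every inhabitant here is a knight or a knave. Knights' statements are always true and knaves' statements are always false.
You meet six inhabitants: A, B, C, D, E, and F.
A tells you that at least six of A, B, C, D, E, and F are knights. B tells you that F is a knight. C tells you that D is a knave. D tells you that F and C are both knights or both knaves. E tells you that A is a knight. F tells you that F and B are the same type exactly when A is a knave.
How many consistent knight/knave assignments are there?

0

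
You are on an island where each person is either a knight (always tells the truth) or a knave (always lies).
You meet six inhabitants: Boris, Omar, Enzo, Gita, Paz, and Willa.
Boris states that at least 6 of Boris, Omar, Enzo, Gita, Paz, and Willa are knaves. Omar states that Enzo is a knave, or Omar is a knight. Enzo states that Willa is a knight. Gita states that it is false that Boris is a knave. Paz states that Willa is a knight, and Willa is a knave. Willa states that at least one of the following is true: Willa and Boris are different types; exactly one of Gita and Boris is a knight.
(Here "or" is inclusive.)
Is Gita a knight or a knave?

Consistent assignments: {Boris=knave, Omar=knight, Enzo=knight, Gita=knave, Paz=knave, Willa=knight}; {Boris=knave, Omar=knight, Enzo=knave, Gita=knave, Paz=knave, Willa=knave}; {Boris=knave, Omar=knave, Enzo=knight, Gita=knave, Paz=knave, Willa=knight}
In every consistent assignment, Gita is a knave.

Gita is a knave.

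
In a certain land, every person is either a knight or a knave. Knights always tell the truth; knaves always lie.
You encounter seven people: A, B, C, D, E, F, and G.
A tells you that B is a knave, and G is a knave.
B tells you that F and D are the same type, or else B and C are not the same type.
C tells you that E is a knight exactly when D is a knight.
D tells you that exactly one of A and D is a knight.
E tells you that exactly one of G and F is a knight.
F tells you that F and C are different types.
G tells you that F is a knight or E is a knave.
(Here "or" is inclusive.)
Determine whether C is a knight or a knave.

C is a knave.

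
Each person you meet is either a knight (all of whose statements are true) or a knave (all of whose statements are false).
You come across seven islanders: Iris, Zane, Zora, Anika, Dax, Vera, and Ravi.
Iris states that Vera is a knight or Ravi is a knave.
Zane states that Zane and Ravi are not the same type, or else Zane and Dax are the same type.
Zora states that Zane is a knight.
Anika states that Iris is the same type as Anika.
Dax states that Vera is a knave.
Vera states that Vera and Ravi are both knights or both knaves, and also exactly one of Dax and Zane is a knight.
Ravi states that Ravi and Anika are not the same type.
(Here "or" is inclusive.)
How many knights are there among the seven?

4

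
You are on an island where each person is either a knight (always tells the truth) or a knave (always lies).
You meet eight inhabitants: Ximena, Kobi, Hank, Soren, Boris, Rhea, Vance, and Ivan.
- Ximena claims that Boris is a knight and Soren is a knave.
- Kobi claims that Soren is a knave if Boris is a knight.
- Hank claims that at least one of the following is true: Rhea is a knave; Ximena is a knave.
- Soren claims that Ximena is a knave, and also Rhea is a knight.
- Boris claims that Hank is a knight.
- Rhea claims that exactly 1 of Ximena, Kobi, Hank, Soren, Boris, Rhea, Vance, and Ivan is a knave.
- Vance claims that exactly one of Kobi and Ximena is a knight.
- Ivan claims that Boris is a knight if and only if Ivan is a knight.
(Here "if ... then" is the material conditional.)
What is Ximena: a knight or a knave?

Ximena is a knight.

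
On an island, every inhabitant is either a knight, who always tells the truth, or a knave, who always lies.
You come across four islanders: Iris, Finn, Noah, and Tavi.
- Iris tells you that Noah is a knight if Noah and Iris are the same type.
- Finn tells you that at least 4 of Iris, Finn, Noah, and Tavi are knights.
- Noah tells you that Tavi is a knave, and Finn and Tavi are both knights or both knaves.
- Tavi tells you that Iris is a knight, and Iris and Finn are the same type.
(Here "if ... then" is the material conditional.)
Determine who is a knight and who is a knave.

Iris is a knight; "Noah is a knight if Noah and Iris are the same type" is true, as required.
Finn is a knave, and the claim "at least 4 of Iris, Finn, Noah, and Tavi are knights" is indeed false.
Since Noah is a knight, "Tavi is a knave, and Finn and Tavi are both knights or both knaves" needs to be true, which holds.
Since Tavi is a knave, "Iris is a knight, and Iris and Finn are the same type" needs to be false, which holds.

Iris is a knight, Finn is a knave, Noah is a knight, and Tavi is a knave.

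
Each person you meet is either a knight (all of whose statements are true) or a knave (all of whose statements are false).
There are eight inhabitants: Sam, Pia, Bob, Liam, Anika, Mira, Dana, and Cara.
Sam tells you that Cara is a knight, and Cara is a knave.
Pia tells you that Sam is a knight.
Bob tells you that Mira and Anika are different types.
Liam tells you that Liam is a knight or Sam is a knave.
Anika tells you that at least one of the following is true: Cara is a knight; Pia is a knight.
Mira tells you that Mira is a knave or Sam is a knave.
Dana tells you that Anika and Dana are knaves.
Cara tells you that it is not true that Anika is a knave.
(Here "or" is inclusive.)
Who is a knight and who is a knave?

Sam is a knave, Pia is a knave, Bob is a knave, Liam is a knight, Anika is a knight, Mira is a knight, Dana is a knave, and Cara is a knight.

Sam is a knave; "Cara is a knight, and Cara is a knave" is False, as required.
As a knave, Pia's statement "Sam is a knight" should be False; it is.
Bob (knave): "Mira and Anika are different types" — False. ✓
Since Liam is a knight, "Liam is a knight or Sam is a knave" needs to be true, which holds.
Anika is a knight, and the claim "at least one of the following is true: Cara is a knight; Pia is a knight" is indeed true.
Mira is a knight; "Mira is a knave or Sam is a knave" is true, as required.
Dana is a knave; "Anika and Dana are knaves" is False, as required.
Cara is a knight, and the claim "it is not true that Anika is a knave" is indeed true.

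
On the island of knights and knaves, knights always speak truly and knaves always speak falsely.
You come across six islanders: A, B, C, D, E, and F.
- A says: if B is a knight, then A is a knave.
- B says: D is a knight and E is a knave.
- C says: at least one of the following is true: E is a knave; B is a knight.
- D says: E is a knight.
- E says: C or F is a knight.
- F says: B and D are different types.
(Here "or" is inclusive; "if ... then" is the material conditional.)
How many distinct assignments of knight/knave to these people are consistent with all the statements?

Consistent assignments:
  A=knight, B=knave, C=knave, D=knight, E=knight, F=knight

1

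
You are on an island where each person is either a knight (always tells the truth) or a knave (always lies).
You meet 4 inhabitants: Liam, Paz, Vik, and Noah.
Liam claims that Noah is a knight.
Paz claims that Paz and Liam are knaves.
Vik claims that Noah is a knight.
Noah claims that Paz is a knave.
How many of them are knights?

The unique consistent assignment is Liam=knight, Paz=knave, Vik=knight, Noah=knight.
That has 3 knights.

3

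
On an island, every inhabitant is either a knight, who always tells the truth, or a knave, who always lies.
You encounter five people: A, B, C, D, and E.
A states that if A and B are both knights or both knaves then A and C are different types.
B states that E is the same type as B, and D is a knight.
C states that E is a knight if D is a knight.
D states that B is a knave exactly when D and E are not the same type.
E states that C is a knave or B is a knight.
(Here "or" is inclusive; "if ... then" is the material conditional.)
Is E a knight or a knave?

Consistent assignments: {A=knight, B=knave, C=knight, D=knave, E=knave}
In every consistent assignment, E is a knave.

E is a knave.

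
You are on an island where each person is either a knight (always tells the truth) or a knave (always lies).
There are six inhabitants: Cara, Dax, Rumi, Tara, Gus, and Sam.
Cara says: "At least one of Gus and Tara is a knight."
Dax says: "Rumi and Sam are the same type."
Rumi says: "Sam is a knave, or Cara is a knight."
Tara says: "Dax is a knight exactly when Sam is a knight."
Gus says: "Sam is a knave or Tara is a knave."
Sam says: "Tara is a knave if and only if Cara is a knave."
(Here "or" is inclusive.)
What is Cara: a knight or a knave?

Cara is a knight.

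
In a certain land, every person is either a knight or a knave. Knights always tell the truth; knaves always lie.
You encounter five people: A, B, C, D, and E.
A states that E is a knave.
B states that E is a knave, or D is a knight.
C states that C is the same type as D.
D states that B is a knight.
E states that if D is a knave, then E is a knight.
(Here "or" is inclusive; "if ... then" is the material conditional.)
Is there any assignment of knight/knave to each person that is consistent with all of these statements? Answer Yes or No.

Yes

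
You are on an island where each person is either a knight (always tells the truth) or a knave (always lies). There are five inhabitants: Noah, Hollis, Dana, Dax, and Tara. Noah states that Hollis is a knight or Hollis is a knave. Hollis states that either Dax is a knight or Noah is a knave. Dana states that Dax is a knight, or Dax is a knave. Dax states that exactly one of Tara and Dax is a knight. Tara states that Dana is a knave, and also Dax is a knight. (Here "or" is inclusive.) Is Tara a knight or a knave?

Consistent assignments: {Noah=knight, Hollis=knight, Dana=knight, Dax=knight, Tara=knave}; {Noah=knight, Hollis=knave, Dana=knight, Dax=knave, Tara=knave}
In every consistent assignment, Tara is a knave.

Tara is a knave.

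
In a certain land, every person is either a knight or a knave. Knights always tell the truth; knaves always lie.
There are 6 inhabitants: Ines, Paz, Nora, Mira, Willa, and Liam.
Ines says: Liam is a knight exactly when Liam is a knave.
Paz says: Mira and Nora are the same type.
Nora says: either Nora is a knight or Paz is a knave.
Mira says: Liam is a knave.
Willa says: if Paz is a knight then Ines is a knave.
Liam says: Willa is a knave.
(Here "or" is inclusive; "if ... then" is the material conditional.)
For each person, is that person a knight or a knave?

Ines is a knave, Paz is a knight, Nora is a knight, Mira is a knight, Willa is a knight, and Liam is a knave.

Ines (knave): "Liam is a knight exactly when Liam is a knave" — False. ✓
Paz (knight): "Mira and Nora are the same type" — true. ✓
Nora is a knight, so "either Nora is a knight or Paz is a knave" must be true — and it is.
Mira (knight): "Liam is a knave" — true. ✓
Willa is a knight, so "if Paz is a knight then Ines is a knave" must be true — and it is.
Liam is a knave, and the claim "Willa is a knave" is indeed False.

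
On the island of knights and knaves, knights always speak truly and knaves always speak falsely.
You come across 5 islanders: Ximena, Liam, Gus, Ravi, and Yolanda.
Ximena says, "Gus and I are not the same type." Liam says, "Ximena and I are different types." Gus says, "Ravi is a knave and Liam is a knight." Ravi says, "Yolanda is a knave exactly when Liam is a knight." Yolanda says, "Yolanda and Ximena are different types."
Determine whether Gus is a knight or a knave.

Consistent assignments: {Ximena=knave, Liam=knight, Gus=knave, Ravi=knight, Yolanda=knave}; {Ximena=knave, Liam=knave, Gus=knave, Ravi=knight, Yolanda=knight}; {Ximena=knave, Liam=knave, Gus=knave, Ravi=knave, Yolanda=knave}
In every consistent assignment, Gus is a knave.

Gus is a knave.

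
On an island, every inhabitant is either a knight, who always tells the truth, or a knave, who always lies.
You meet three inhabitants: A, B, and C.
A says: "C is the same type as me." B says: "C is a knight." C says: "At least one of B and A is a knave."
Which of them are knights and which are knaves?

A is a knave, B is a knight, and C is a knight.

A is a knave; "C is the same type as me" is False, as required.
B is a knight; "C is a knight" is True, as required.
C (knight): "at least one of B and A is a knave" — True. ✓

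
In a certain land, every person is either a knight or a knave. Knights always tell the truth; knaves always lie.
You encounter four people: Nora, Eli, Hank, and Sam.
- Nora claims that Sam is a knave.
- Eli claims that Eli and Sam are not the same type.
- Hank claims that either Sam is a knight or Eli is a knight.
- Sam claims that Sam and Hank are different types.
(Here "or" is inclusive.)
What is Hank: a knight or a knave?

Hank is a knave.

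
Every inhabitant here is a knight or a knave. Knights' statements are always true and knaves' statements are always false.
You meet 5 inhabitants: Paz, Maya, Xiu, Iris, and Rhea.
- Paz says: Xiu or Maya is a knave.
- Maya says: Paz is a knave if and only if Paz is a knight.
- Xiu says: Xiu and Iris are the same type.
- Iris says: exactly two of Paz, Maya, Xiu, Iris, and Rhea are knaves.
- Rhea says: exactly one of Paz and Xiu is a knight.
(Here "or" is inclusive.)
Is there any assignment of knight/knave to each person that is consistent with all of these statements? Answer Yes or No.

Yes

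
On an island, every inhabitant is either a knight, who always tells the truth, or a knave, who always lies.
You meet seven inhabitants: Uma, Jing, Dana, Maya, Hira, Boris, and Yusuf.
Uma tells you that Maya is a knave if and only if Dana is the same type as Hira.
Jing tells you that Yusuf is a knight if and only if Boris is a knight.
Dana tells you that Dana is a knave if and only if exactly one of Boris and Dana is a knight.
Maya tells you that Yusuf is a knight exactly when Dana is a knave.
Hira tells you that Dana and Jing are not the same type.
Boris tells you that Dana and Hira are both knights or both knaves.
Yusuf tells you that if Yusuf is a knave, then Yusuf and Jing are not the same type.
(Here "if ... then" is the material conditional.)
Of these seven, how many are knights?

4

The unique consistent assignment is Uma=knave, Jing=knave, Dana=knight, Maya=knight, Hira=knight, Boris=knight, Yusuf=knave.
That has 4 knights.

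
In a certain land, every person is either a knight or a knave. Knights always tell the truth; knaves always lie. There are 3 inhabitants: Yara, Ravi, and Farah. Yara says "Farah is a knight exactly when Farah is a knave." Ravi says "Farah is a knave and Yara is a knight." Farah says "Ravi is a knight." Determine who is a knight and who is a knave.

Yara is a knave, Ravi is a knave, and Farah is a knave.

Yara is a knave, and the claim "Farah is a knight exactly when Farah is a knave" is indeed False.
Ravi is a knave; "Farah is a knave and Yara is a knight" is False, as required.
Farah (knave): "Ravi is a knight" — False. ✓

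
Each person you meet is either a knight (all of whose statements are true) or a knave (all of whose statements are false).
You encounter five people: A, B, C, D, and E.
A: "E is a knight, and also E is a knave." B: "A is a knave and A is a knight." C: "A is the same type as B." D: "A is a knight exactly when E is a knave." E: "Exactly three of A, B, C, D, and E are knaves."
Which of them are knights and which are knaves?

A is a knave, B is a knave, C is a knight, D is a knave, and E is a knave.

As a knave, A's statement "E is a knight, and also E is a knave" should be false; it is.
B is a knave, so "A is a knave and A is a knight" must be false — and it is.
C is a knight, and the claim "A is the same type as B" is indeed true.
Since D is a knave, "A is a knight exactly when E is a knave" needs to be false, which holds.
E (knave): "exactly three of A, B, C, D, and E are knaves" — false. ✓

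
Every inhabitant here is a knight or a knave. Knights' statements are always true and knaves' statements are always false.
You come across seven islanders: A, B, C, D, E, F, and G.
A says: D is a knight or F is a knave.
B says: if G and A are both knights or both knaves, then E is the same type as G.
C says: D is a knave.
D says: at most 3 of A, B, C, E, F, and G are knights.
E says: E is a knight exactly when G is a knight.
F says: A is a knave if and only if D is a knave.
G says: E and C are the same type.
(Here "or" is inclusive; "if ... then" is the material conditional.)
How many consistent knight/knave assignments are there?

Consistent assignments:
  A=knight, B=knight, C=knight, D=knave, E=knight, F=knave, G=knight
  A=knight, B=knave, C=knave, D=knight, E=knave, F=knight, G=knight
  A=knave, B=knight, C=knight, D=knave, E=knight, F=knight, G=knight

3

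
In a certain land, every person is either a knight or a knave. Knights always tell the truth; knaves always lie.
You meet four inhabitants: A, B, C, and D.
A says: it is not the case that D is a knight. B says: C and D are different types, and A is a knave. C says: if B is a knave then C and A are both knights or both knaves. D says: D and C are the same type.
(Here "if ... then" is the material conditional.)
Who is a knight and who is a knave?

A is a knight, B is a knave, C is a knight, and D is a knave.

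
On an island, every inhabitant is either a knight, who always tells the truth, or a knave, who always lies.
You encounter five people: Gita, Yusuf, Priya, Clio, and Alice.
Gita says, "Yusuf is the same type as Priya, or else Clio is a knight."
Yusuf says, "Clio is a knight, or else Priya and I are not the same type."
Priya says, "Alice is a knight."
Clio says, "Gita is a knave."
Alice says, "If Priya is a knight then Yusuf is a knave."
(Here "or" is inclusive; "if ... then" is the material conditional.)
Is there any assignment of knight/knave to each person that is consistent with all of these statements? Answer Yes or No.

Checking all 32 assignments, each has at least one speaker whose statement's truth value contradicts their type.

No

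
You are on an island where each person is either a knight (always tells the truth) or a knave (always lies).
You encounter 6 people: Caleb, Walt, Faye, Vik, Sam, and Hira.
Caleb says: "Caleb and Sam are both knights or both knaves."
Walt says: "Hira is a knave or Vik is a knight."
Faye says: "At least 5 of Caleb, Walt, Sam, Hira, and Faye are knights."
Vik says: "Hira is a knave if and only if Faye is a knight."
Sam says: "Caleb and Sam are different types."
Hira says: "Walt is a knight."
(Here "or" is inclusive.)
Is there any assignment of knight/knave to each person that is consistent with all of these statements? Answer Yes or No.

One consistent assignment: Caleb=knave, Walt=knight, Faye=knave, Vik=knight, Sam=knight, Hira=knight.

Yes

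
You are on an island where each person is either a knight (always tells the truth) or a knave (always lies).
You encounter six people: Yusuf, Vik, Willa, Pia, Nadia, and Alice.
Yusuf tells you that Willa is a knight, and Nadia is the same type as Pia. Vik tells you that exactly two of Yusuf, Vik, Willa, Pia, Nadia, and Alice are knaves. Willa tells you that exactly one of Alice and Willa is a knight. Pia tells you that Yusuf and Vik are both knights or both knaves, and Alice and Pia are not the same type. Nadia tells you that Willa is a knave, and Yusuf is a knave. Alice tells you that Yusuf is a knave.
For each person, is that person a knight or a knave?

Yusuf is a knight, Vik is a knave, Willa is a knight, Pia is a knave, Nadia is a knave, and Alice is a knave.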